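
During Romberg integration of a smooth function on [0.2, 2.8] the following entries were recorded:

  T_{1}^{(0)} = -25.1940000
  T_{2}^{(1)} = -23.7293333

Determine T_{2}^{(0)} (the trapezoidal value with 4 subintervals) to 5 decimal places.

-24.09550

From T_{2}^{(1)} = (4·T_{2}^{(0)} − T_{1}^{(0)})/3, solve for T_{2}^{(0)}:
4·T_{2}^{(0)} = 3·(-23.7293333) + (-25.1940000) = -96.3819999
T_{2}^{(0)} = -24.0955000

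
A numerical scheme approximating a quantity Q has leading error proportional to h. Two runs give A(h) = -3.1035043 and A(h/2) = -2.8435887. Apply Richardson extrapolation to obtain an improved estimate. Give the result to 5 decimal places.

-2.58367

Extrapolated value = (2·A(h/2) − A(h)) / (2 − 1)
= (2·(-2.8435887) − (-3.1035043)) / 1
= -2.5836731 / 1 = -2.5836731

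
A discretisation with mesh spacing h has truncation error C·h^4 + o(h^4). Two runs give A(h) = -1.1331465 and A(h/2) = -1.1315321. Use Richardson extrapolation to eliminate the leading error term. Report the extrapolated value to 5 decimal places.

-1.13142

Extrapolated value = (16·A(h/2) − A(h)) / (16 − 1)
= (16·(-1.1315321) − (-1.1331465)) / 15
= -16.9713671 / 15 = -1.1314245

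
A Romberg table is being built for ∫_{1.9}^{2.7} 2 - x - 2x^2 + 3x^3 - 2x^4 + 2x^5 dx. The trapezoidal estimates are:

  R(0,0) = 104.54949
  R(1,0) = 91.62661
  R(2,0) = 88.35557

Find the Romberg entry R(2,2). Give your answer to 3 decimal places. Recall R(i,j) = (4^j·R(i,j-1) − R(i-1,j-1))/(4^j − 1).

87.262

Richardson extrapolation on the trapezoidal column (denominator 4−1=3):
R(1,1) = 91.62661 + (91.62661 − 104.54949)/3 = 87.31898
R(2,1) = 88.35557 + (88.35557 − 91.62661)/3 = 87.26522
R(2,2) = 87.26522 + (87.26522 − 87.31898)/15 = 87.26164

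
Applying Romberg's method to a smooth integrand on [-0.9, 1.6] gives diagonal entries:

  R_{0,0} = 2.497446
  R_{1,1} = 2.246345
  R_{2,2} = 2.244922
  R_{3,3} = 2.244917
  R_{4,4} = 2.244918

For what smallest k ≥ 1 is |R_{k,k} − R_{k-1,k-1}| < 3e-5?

k = 3

|R_{1,1} − R_{0,0}| = 0.251101 ≥ 3e-5
|R_{2,2} − R_{1,1}| = 0.001423 ≥ 3e-5
|R_{3,3} − R_{2,2}| = 0.000005 < 3e-5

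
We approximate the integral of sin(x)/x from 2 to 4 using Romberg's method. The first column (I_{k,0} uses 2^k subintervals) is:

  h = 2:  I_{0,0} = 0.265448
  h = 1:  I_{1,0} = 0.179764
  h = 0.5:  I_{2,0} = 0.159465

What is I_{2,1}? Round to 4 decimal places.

0.1527

Richardson extrapolation on the trapezoidal column (denominator 4−1=3):
I_{2,1} = 0.159465 + (0.159465 − 0.179764)/3 = 0.152699
(Column j=1 coincides with Simpson's rule on the same nodes.)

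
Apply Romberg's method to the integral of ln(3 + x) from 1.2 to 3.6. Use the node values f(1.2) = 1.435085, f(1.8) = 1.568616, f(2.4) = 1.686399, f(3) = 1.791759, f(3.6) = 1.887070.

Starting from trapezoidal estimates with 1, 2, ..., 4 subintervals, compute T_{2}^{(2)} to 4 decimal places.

T_{0}^{(0)} (trapezoid, 1 panel, h=2.4000): 3.986586
T_{1}^{(0)} (trapezoid, 2 panels, h=1.2000): 4.016972
T_{2}^{(0)} (trapezoid, 4 panels, h=0.6000): 4.024711
T_{1}^{(1)} = 4.016972 + (4.016972 − 3.986586)/3 = 4.027101
T_{2}^{(1)} = 4.024711 + (4.024711 − 4.016972)/3 = 4.027291
T_{2}^{(2)} = 4.027291 + (4.027291 − 4.027101)/15 = 4.027304

4.0273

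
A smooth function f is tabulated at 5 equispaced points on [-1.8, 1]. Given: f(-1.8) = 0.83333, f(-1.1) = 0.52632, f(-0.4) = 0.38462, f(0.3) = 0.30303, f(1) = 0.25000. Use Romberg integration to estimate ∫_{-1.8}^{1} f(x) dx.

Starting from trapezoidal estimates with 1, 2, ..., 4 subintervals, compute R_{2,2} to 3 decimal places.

R_{0,0} (trapezoid, 1 panel, h=2.8000): 1.51666
R_{1,0} (trapezoid, 2 panels, h=1.4000): 1.29680
R_{2,0} (trapezoid, 4 panels, h=0.7000): 1.22894
R_{1,1} = 1.29680 + (1.29680 − 1.51666)/3 = 1.22351
R_{2,1} = 1.22894 + (1.22894 − 1.29680)/3 = 1.20632
R_{2,2} = 1.20632 + (1.20632 − 1.22351)/15 = 1.20517

1.205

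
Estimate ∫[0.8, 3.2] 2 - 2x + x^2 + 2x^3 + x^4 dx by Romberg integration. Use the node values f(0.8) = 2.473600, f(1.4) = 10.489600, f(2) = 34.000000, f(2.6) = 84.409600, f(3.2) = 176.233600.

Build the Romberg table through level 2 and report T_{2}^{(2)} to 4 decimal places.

T_{0}^{(0)} (trapezoid, 1 panel, h=2.4000): 214.448640
T_{1}^{(0)} (trapezoid, 2 panels, h=1.2000): 148.024320
T_{2}^{(0)} (trapezoid, 4 panels, h=0.6000): 130.951680
T_{1}^{(1)} = 148.024320 + (148.024320 − 214.448640)/3 = 125.882880
T_{2}^{(1)} = 130.951680 + (130.951680 − 148.024320)/3 = 125.260800
T_{2}^{(2)} = 125.260800 + (125.260800 − 125.882880)/15 = 125.219328

125.2193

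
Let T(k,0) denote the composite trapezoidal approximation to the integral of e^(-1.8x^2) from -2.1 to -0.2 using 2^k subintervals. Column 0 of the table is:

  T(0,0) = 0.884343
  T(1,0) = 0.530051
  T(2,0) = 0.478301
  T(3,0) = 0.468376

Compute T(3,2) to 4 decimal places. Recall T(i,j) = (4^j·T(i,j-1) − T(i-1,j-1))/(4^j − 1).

0.4653

Richardson extrapolation on the trapezoidal column (denominator 4−1=3):
T(2,1) = 0.478301 + (0.478301 − 0.530051)/3 = 0.461051
T(3,1) = 0.468376 + (0.468376 − 0.478301)/3 = 0.465068
T(3,2) = 0.465068 + (0.465068 − 0.461051)/15 = 0.465336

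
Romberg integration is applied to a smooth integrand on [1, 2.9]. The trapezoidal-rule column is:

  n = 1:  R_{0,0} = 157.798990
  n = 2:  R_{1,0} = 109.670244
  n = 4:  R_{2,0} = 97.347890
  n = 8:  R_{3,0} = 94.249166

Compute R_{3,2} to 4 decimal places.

93.2146

Richardson extrapolation on the trapezoidal column (denominator 4−1=3):
R_{2,1} = (4·97.347890 − 109.670244) / 3 = 93.240439
R_{3,1} = 94.249166 + (94.249166 − 97.347890)/3 = 93.216258
R_{3,2} = (16·93.216258 − 93.240439) / 15 = 93.214646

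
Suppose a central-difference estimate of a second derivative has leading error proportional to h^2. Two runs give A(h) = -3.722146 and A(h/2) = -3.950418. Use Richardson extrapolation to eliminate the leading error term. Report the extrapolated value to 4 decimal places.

The leading error scales as h^2; refining by a factor of 2 reduces it by 2^2 = 4.
Extrapolated value = (4·A(h/2) − A(h)) / (4 − 1)
= (4·(-3.950418) − (-3.722146)) / 3
= -12.079526 / 3 = -4.026509

-4.0265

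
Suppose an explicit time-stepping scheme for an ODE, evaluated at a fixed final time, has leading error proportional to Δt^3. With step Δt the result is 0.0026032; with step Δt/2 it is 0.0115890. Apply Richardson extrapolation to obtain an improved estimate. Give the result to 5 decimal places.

0.01287

Extrapolated value = (8·A(Δt/2) − A(Δt)) / (8 − 1)
= (8·0.0115890 − 0.0026032) / 7
= 0.0901088 / 7 = 0.0128727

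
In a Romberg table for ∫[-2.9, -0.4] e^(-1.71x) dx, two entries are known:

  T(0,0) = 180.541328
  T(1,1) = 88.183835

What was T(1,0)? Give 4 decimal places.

111.2732

From T(1,1) = (4·T(1,0) − T(0,0))/3, solve for T(1,0):
4·T(1,0) = 3·88.183835 + 180.541328 = 445.092833
T(1,0) = 111.273208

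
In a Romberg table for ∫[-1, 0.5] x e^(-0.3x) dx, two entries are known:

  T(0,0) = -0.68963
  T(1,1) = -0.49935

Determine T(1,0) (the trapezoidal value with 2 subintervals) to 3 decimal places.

-0.547

From T(1,1) = (4·T(1,0) − T(0,0))/3, solve for T(1,0):
4·T(1,0) = 3·(-0.49935) + (-0.68963) = -2.18768
T(1,0) = -0.54692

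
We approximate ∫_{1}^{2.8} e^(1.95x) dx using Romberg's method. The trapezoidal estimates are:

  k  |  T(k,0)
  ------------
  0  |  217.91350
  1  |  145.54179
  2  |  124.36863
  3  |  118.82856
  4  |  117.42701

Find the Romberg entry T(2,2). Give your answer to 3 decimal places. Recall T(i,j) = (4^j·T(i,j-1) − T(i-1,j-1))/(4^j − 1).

117.037

T(1,1) = (4·145.54179 − 217.91350) / 3 = 121.41789
T(2,1) = 124.36863 + (124.36863 − 145.54179)/3 = 117.31091
T(2,2) = 117.31091 + (117.31091 − 121.41789)/15 = 117.03711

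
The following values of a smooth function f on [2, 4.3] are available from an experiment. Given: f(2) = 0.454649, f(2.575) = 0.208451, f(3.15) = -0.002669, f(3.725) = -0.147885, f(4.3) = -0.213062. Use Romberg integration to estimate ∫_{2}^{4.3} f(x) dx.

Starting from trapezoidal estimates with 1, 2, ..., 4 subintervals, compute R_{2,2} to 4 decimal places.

0.0919

R_{0,0} (trapezoid, 1 panel, h=2.3000): 0.277825
R_{1,0} (trapezoid, 2 panels, h=1.1500): 0.135843
R_{2,0} (trapezoid, 4 panels, h=0.5750): 0.102747
R_{1,1} = 0.135843 + (0.135843 − 0.277825)/3 = 0.088516
R_{2,1} = 0.102747 + (0.102747 − 0.135843)/3 = 0.091715
R_{2,2} = 0.091715 + (0.091715 − 0.088516)/15 = 0.091928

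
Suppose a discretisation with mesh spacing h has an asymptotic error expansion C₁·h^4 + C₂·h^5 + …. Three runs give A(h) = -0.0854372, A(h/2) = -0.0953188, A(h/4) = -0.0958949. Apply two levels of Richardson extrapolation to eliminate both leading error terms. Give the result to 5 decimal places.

First eliminate the h^4 term (factor 2^4 = 16):
  B₁ = (16·(-0.0953188) − (-0.0854372))/15 = -0.0959776
  B₂ = (16·(-0.0958949) − (-0.0953188))/15 = -0.0959333
Then eliminate the h^5 term (factor 2^5 = 32):
  (32·(-0.0959333) − (-0.0959776))/31 = -0.0959319

-0.09593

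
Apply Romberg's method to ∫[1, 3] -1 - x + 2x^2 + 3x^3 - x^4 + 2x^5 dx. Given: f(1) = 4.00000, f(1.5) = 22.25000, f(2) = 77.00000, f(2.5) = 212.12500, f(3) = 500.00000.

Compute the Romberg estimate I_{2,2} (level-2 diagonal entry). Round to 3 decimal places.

265.600

I_{0,0} (trapezoid, 1 panel, h=2.0000): 504.00000
I_{1,0} (trapezoid, 2 panels, h=1.0000): 329.00000
I_{2,0} (trapezoid, 4 panels, h=0.5000): 281.68750
I_{1,1} = 329.00000 + (329.00000 − 504.00000)/3 = 270.66667
I_{2,1} = 281.68750 + (281.68750 − 329.00000)/3 = 265.91667
I_{2,2} = 265.91667 + (265.91667 − 270.66667)/15 = 265.60000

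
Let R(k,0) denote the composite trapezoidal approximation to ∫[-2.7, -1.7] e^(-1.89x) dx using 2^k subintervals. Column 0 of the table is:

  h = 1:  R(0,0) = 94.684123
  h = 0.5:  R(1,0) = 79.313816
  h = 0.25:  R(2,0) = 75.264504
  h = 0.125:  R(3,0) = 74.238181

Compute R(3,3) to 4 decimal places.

73.8948

Richardson extrapolation on the trapezoidal column (denominator 4−1=3):
R(1,1) = (4·79.313816 − 94.684123) / 3 = 74.190380
R(2,1) = 75.264504 + (75.264504 − 79.313816)/3 = 73.914733
R(3,1) = (4·74.238181 − 75.264504) / 3 = 73.896073
R(2,2) = (16·73.914733 − 74.190380) / 15 = 73.896357
R(3,2) = 73.896073 + (73.896073 − 73.914733)/15 = 73.894829
R(3,3) = 73.894829 + (73.894829 − 73.896357)/63 = 73.894805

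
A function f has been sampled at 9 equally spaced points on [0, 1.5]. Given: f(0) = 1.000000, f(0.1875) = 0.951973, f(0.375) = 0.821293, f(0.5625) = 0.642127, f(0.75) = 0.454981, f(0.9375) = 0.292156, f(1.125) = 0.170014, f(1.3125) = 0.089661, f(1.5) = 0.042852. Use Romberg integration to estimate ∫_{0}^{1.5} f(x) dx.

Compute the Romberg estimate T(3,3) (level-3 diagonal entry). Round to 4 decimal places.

T(0,0) (trapezoid, 1 panel, h=1.5000): 0.782139
T(1,0) (trapezoid, 2 panels, h=0.7500): 0.732305
T(2,0) (trapezoid, 4 panels, h=0.3750): 0.737893
T(3,0) (trapezoid, 8 panels, h=0.1875): 0.739431
T(1,1) = 0.732305 + (0.732305 − 0.782139)/3 = 0.715694
T(2,1) = 0.737893 + (0.737893 − 0.732305)/3 = 0.739756
T(3,1) = 0.739431 + (0.739431 − 0.737893)/3 = 0.739944
T(2,2) = 0.739756 + (0.739756 − 0.715694)/15 = 0.741360
T(3,2) = 0.739944 + (0.739944 − 0.739756)/15 = 0.739957
T(3,3) = 0.739957 + (0.739957 − 0.741360)/63 = 0.739935

0.7399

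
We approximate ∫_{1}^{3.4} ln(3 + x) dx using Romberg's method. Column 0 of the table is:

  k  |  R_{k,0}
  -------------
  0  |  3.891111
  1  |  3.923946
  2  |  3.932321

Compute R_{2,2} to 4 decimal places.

Richardson extrapolation on the trapezoidal column (denominator 4−1=3):
R_{1,1} = 3.923946 + (3.923946 − 3.891111)/3 = 3.934891
R_{2,1} = 3.932321 + (3.932321 − 3.923946)/3 = 3.935113
R_{2,2} = (16·3.935113 − 3.934891) / 15 = 3.935128

3.9351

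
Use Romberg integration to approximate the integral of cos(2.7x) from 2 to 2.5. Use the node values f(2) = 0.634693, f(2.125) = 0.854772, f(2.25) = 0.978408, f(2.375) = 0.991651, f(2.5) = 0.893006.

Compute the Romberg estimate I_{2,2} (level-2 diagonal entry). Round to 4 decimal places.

0.4529

I_{0,0} (trapezoid, 1 panel, h=0.5000): 0.381925
I_{1,0} (trapezoid, 2 panels, h=0.2500): 0.435564
I_{2,0} (trapezoid, 4 panels, h=0.1250): 0.448585
I_{1,1} = 0.435564 + (0.435564 − 0.381925)/3 = 0.453444
I_{2,1} = 0.448585 + (0.448585 − 0.435564)/3 = 0.452925
I_{2,2} = 0.452925 + (0.452925 − 0.453444)/15 = 0.452890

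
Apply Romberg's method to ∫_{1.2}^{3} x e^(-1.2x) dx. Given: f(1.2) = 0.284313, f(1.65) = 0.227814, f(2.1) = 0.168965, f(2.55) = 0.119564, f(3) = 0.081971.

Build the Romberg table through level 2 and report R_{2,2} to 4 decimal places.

R_{0,0} (trapezoid, 1 panel, h=1.8000): 0.329656
R_{1,0} (trapezoid, 2 panels, h=0.9000): 0.316896
R_{2,0} (trapezoid, 4 panels, h=0.4500): 0.314768
R_{1,1} = 0.316896 + (0.316896 − 0.329656)/3 = 0.312643
R_{2,1} = 0.314768 + (0.314768 − 0.316896)/3 = 0.314059
R_{2,2} = 0.314059 + (0.314059 − 0.312643)/15 = 0.314153

0.3142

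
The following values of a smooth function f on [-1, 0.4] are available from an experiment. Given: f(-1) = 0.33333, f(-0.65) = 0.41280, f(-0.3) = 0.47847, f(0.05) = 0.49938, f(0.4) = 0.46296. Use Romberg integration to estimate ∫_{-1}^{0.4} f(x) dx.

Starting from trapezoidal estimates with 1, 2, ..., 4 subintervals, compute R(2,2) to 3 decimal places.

0.630

R(0,0) (trapezoid, 1 panel, h=1.4000): 0.55740
R(1,0) (trapezoid, 2 panels, h=0.7000): 0.61363
R(2,0) (trapezoid, 4 panels, h=0.3500): 0.62608
R(1,1) = 0.61363 + (0.61363 − 0.55740)/3 = 0.63237
R(2,1) = 0.62608 + (0.62608 − 0.61363)/3 = 0.63023
R(2,2) = 0.63023 + (0.63023 − 0.63237)/15 = 0.63009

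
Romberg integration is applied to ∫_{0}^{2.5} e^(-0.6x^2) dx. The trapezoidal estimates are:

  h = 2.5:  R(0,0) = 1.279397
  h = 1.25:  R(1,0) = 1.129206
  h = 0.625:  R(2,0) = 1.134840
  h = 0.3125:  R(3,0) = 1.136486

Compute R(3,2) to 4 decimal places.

1.1371

R(2,1) = 1.134840 + (1.134840 − 1.129206)/3 = 1.136718
R(3,1) = 1.136486 + (1.136486 − 1.134840)/3 = 1.137035
R(3,2) = (16·1.137035 − 1.136718) / 15 = 1.137056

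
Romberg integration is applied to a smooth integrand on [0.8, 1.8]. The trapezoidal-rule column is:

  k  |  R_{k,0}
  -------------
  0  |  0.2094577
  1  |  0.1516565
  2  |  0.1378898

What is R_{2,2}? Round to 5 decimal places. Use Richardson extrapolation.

0.13336

Richardson extrapolation on the trapezoidal column (denominator 4−1=3):
R_{1,1} = 0.1516565 + (0.1516565 − 0.2094577)/3 = 0.1323894
R_{2,1} = (4·0.1378898 − 0.1516565) / 3 = 0.1333009
R_{2,2} = 0.1333009 + (0.1333009 − 0.1323894)/15 = 0.1333617
(Column j=1 coincides with Simpson's rule on the same nodes.)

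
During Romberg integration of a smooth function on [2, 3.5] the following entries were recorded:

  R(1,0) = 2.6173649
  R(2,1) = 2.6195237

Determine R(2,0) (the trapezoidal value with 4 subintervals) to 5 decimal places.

From R(2,1) = (4·R(2,0) − R(1,0))/3, solve for R(2,0):
4·R(2,0) = 3·2.6195237 + 2.6173649 = 10.4759360
R(2,0) = 2.6189840

2.61898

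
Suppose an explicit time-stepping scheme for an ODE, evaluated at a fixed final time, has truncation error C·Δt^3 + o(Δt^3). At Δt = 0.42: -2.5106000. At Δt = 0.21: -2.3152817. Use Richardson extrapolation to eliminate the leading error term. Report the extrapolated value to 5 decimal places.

-2.28738

The leading error scales as Δt^3; refining by a factor of 2 reduces it by 2^3 = 8.
Extrapolated value = (8·A(Δt/2) − A(Δt)) / (8 − 1)
= (8·(-2.3152817) − (-2.5106000)) / 7
= -16.0116536 / 7 = -2.2873791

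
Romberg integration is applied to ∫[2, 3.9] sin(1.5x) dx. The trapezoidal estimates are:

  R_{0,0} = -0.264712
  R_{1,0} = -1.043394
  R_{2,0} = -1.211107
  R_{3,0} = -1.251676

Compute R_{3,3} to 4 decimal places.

R_{1,1} = -1.043394 + (-1.043394 − (-0.264712))/3 = -1.302955
R_{2,1} = -1.211107 + (-1.211107 − (-1.043394))/3 = -1.267011
R_{3,1} = -1.251676 + (-1.251676 − (-1.211107))/3 = -1.265199
R_{2,2} = (16·(-1.267011) − (-1.302955)) / 15 = -1.264615
R_{3,2} = -1.265199 + (-1.265199 − (-1.267011))/15 = -1.265078
R_{3,3} = -1.265078 + (-1.265078 − (-1.264615))/63 = -1.265085

-1.2651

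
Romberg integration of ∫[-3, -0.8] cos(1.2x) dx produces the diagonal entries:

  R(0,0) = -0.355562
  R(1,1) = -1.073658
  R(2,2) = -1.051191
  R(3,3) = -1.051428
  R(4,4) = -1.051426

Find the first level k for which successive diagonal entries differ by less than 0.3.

|R(1,1) − R(0,0)| = 0.718096 ≥ 0.3
|R(2,2) − R(1,1)| = 0.022467 < 0.3

k = 2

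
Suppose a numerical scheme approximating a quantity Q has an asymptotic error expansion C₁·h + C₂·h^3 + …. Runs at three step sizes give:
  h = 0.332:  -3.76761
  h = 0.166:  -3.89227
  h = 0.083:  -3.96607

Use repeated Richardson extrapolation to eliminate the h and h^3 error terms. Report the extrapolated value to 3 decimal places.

-4.043

First eliminate the h term (factor 2^1 = 2):
  B₁ = (2·(-3.89227) − (-3.76761))/1 = -4.01693
  B₂ = (2·(-3.96607) − (-3.89227))/1 = -4.03987
Then eliminate the h^3 term (factor 2^3 = 8):
  (8·(-4.03987) − (-4.01693))/7 = -4.04315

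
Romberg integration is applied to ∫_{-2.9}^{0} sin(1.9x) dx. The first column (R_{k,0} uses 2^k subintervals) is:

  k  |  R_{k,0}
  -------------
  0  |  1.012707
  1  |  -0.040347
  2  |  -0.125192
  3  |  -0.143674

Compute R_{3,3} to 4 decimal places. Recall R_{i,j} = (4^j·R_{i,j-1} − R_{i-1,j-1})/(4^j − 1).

-0.1498

Richardson extrapolation on the trapezoidal column (denominator 4−1=3):
R_{1,1} = -0.040347 + (-0.040347 − 1.012707)/3 = -0.391365
R_{2,1} = -0.125192 + (-0.125192 − (-0.040347))/3 = -0.153474
R_{3,1} = -0.143674 + (-0.143674 − (-0.125192))/3 = -0.149835
R_{2,2} = (16·(-0.153474) − (-0.391365)) / 15 = -0.137615
R_{3,2} = (16·(-0.149835) − (-0.153474)) / 15 = -0.149592
R_{3,3} = -0.149592 + (-0.149592 − (-0.137615))/63 = -0.149782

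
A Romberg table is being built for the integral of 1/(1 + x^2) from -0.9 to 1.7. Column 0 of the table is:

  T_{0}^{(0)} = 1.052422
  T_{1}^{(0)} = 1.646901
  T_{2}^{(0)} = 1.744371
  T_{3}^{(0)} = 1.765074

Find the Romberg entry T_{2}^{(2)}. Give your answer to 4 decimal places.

T_{1}^{(1)} = (4·1.646901 − 1.052422) / 3 = 1.845061
T_{2}^{(1)} = (4·1.744371 − 1.646901) / 3 = 1.776861
T_{2}^{(2)} = 1.776861 + (1.776861 − 1.845061)/15 = 1.772314

1.7723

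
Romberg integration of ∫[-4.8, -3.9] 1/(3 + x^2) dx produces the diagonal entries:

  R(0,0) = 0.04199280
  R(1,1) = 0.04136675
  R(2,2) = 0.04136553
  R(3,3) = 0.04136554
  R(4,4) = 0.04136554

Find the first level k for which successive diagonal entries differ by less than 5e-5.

k = 2

|R(1,1) − R(0,0)| = 0.00062605 ≥ 5e-5
|R(2,2) − R(1,1)| = 0.00000122 < 5e-5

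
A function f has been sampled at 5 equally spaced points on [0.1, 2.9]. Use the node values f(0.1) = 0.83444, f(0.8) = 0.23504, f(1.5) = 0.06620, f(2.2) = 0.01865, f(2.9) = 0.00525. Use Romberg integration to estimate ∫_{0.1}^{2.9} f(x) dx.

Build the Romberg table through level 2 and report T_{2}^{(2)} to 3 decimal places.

T_{0}^{(0)} (trapezoid, 1 panel, h=2.8000): 1.17557
T_{1}^{(0)} (trapezoid, 2 panels, h=1.4000): 0.68046
T_{2}^{(0)} (trapezoid, 4 panels, h=0.7000): 0.51781
T_{1}^{(1)} = 0.68046 + (0.68046 − 1.17557)/3 = 0.51542
T_{2}^{(1)} = 0.51781 + (0.51781 − 0.68046)/3 = 0.46359
T_{2}^{(2)} = 0.46359 + (0.46359 − 0.51542)/15 = 0.46013

0.460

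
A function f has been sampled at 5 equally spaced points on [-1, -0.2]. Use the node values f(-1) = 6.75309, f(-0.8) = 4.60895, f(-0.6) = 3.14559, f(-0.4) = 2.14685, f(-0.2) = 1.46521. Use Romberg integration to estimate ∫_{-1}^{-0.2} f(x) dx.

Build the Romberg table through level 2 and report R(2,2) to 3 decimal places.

R(0,0) (trapezoid, 1 panel, h=0.8000): 3.28732
R(1,0) (trapezoid, 2 panels, h=0.4000): 2.90190
R(2,0) (trapezoid, 4 panels, h=0.2000): 2.80211
R(1,1) = 2.90190 + (2.90190 − 3.28732)/3 = 2.77343
R(2,1) = 2.80211 + (2.80211 − 2.90190)/3 = 2.76885
R(2,2) = 2.76885 + (2.76885 − 2.77343)/15 = 2.76854

2.769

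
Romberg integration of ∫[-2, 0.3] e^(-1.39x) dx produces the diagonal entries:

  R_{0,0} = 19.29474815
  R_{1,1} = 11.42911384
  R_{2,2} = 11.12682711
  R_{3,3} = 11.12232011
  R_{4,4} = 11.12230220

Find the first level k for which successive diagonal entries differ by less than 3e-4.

|R_{1,1} − R_{0,0}| = 7.86563431 ≥ 3e-4
|R_{2,2} − R_{1,1}| = 0.30228673 ≥ 3e-4
|R_{3,3} − R_{2,2}| = 0.00450700 ≥ 3e-4
|R_{4,4} − R_{3,3}| = 0.00001791 < 3e-4

k = 4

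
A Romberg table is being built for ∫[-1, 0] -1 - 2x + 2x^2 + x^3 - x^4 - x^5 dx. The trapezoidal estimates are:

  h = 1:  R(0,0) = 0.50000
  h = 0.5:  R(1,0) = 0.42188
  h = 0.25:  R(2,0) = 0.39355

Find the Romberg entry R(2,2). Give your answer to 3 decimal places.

0.383

R(1,1) = (4·0.42188 − 0.50000) / 3 = 0.39584
R(2,1) = (4·0.39355 − 0.42188) / 3 = 0.38411
R(2,2) = 0.38411 + (0.38411 − 0.39584)/15 = 0.38333
(Column j=1 coincides with Simpson's rule on the same nodes.)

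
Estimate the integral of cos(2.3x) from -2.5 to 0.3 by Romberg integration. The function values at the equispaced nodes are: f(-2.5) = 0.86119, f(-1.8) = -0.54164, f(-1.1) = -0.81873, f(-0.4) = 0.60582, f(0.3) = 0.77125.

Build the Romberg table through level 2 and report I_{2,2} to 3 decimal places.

0.114

I_{0,0} (trapezoid, 1 panel, h=2.8000): 2.28542
I_{1,0} (trapezoid, 2 panels, h=1.4000): -0.00351
I_{2,0} (trapezoid, 4 panels, h=0.7000): 0.04317
I_{1,1} = -0.00351 + (-0.00351 − 2.28542)/3 = -0.76649
I_{2,1} = 0.04317 + (0.04317 − (-0.00351))/3 = 0.05873
I_{2,2} = 0.05873 + (0.05873 − (-0.76649))/15 = 0.11374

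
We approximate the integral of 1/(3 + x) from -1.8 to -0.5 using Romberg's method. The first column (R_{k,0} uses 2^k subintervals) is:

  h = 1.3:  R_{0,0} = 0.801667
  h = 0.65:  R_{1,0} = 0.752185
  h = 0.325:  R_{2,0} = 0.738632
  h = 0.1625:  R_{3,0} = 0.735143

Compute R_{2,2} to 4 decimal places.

Richardson extrapolation on the trapezoidal column (denominator 4−1=3):
R_{1,1} = (4·0.752185 − 0.801667) / 3 = 0.735691
R_{2,1} = (4·0.738632 − 0.752185) / 3 = 0.734114
R_{2,2} = 0.734114 + (0.734114 − 0.735691)/15 = 0.734009
(Column j=1 coincides with Simpson's rule on the same nodes.)

0.7340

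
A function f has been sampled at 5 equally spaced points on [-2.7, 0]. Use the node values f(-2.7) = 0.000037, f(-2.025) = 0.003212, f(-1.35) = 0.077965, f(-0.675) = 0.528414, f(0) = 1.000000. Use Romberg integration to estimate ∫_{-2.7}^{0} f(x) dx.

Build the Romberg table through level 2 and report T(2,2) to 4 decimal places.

T(0,0) (trapezoid, 1 panel, h=2.7000): 1.350050
T(1,0) (trapezoid, 2 panels, h=1.3500): 0.780278
T(2,0) (trapezoid, 4 panels, h=0.6750): 0.748986
T(1,1) = 0.780278 + (0.780278 − 1.350050)/3 = 0.590354
T(2,1) = 0.748986 + (0.748986 − 0.780278)/3 = 0.738555
T(2,2) = 0.738555 + (0.738555 − 0.590354)/15 = 0.748435

0.7484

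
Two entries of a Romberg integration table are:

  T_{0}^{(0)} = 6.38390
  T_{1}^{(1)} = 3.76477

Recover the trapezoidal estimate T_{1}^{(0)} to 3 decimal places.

4.420

From T_{1}^{(1)} = (4·T_{1}^{(0)} − T_{0}^{(0)})/3, solve for T_{1}^{(0)}:
4·T_{1}^{(0)} = 3·3.76477 + 6.38390 = 17.67821
T_{1}^{(0)} = 4.41955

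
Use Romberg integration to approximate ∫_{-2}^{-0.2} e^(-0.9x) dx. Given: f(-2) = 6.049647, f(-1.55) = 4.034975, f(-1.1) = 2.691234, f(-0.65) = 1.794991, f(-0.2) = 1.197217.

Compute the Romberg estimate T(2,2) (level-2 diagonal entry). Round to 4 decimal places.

5.3916

T(0,0) (trapezoid, 1 panel, h=1.8000): 6.522178
T(1,0) (trapezoid, 2 panels, h=0.9000): 5.683199
T(2,0) (trapezoid, 4 panels, h=0.4500): 5.465084
T(1,1) = 5.683199 + (5.683199 − 6.522178)/3 = 5.403539
T(2,1) = 5.465084 + (5.465084 − 5.683199)/3 = 5.392379
T(2,2) = 5.392379 + (5.392379 − 5.403539)/15 = 5.391635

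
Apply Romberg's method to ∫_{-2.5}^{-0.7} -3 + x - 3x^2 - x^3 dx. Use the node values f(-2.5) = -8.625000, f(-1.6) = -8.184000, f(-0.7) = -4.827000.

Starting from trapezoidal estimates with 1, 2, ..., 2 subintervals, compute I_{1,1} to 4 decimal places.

-13.8564

I_{0,0} (trapezoid, 1 panel, h=1.8000): -12.106800
I_{1,0} (trapezoid, 2 panels, h=0.9000): -13.419000
I_{1,1} = -13.419000 + (-13.419000 − (-12.106800))/3 = -13.856400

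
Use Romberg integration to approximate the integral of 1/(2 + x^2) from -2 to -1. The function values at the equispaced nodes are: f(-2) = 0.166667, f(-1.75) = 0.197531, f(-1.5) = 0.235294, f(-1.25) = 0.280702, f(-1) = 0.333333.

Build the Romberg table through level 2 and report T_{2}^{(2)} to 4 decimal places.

0.2403

T_{0}^{(0)} (trapezoid, 1 panel, h=1.0000): 0.250000
T_{1}^{(0)} (trapezoid, 2 panels, h=0.5000): 0.242647
T_{2}^{(0)} (trapezoid, 4 panels, h=0.2500): 0.240882
T_{1}^{(1)} = 0.242647 + (0.242647 − 0.250000)/3 = 0.240196
T_{2}^{(1)} = 0.240882 + (0.240882 − 0.242647)/3 = 0.240294
T_{2}^{(2)} = 0.240294 + (0.240294 − 0.240196)/15 = 0.240301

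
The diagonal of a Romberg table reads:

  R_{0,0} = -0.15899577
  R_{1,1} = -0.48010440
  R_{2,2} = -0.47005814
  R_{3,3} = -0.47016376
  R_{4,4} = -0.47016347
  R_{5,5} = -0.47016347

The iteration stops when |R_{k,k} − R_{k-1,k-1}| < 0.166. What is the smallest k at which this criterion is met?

k = 2

|R_{1,1} − R_{0,0}| = 0.32110863 ≥ 0.166
|R_{2,2} − R_{1,1}| = 0.01004626 < 0.166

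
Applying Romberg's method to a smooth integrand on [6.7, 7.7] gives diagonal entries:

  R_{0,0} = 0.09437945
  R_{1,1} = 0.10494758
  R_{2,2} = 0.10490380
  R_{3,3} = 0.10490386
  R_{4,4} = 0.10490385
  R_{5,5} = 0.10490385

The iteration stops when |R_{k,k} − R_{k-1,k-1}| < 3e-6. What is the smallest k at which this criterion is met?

k = 3

|R_{1,1} − R_{0,0}| = 0.01056813 ≥ 3e-6
|R_{2,2} − R_{1,1}| = 0.00004378 ≥ 3e-6
|R_{3,3} − R_{2,2}| = 0.00000006 < 3e-6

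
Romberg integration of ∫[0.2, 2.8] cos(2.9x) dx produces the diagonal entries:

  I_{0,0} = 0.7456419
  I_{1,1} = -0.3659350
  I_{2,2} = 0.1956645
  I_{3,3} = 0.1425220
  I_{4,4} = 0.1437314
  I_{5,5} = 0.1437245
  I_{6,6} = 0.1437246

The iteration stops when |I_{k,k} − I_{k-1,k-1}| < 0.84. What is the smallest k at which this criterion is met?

k = 2

|I_{1,1} − I_{0,0}| = 1.1115769 ≥ 0.84
|I_{2,2} − I_{1,1}| = 0.5615995 < 0.84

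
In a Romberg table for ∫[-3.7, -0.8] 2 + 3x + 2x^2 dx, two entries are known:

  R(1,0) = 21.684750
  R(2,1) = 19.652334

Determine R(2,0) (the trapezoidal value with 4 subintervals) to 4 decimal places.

20.1604

From R(2,1) = (4·R(2,0) − R(1,0))/3, solve for R(2,0):
4·R(2,0) = 3·19.652334 + 21.684750 = 80.641752
R(2,0) = 20.160438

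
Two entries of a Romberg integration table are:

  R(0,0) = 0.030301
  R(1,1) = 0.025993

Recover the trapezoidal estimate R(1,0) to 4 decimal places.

0.0271

From R(1,1) = (4·R(1,0) − R(0,0))/3, solve for R(1,0):
4·R(1,0) = 3·0.025993 + 0.030301 = 0.108280
R(1,0) = 0.027070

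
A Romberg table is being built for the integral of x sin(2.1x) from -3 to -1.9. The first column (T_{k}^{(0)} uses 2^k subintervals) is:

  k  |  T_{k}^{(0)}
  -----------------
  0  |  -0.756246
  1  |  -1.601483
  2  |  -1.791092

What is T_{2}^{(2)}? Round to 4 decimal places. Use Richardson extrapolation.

-1.8524

Richardson extrapolation on the trapezoidal column (denominator 4−1=3):
T_{1}^{(1)} = (4·(-1.601483) − (-0.756246)) / 3 = -1.883229
T_{2}^{(1)} = (4·(-1.791092) − (-1.601483)) / 3 = -1.854295
T_{2}^{(2)} = -1.854295 + (-1.854295 − (-1.883229))/15 = -1.852366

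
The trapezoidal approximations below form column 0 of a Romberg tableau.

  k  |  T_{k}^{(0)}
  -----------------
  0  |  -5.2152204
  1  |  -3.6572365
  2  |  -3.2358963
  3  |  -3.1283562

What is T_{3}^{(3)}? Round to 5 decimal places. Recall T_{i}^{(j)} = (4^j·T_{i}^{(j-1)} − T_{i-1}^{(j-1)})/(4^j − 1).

-3.09231

Richardson extrapolation on the trapezoidal column (denominator 4−1=3):
T_{1}^{(1)} = -3.6572365 + (-3.6572365 − (-5.2152204))/3 = -3.1379085
T_{2}^{(1)} = (4·(-3.2358963) − (-3.6572365)) / 3 = -3.0954496
T_{3}^{(1)} = (4·(-3.1283562) − (-3.2358963)) / 3 = -3.0925095
T_{2}^{(2)} = -3.0954496 + (-3.0954496 − (-3.1379085))/15 = -3.0926190
T_{3}^{(2)} = (16·(-3.0925095) − (-3.0954496)) / 15 = -3.0923135
T_{3}^{(3)} = (64·(-3.0923135) − (-3.0926190)) / 63 = -3.0923087
(Column j=1 coincides with Simpson's rule on the same nodes.)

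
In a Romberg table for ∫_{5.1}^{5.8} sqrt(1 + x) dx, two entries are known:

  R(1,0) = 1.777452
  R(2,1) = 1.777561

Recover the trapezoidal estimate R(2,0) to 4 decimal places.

From R(2,1) = (4·R(2,0) − R(1,0))/3, solve for R(2,0):
4·R(2,0) = 3·1.777561 + 1.777452 = 7.110135
R(2,0) = 1.777534

1.7775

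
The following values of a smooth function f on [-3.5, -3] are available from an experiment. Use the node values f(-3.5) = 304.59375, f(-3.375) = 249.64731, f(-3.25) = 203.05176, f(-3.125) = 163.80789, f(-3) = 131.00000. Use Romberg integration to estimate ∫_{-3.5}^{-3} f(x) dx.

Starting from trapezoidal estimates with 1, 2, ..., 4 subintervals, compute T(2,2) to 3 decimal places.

T(0,0) (trapezoid, 1 panel, h=0.5000): 108.89844
T(1,0) (trapezoid, 2 panels, h=0.2500): 105.21216
T(2,0) (trapezoid, 4 panels, h=0.1250): 104.28798
T(1,1) = 105.21216 + (105.21216 − 108.89844)/3 = 103.98340
T(2,1) = 104.28798 + (104.28798 − 105.21216)/3 = 103.97992
T(2,2) = 103.97992 + (103.97992 − 103.98340)/15 = 103.97969

103.980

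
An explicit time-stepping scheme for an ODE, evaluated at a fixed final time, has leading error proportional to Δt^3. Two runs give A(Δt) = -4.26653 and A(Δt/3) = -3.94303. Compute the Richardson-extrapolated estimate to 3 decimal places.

-3.931

The leading error scales as Δt^3; refining by a factor of 3 reduces it by 3^3 = 27.
Extrapolated value = (27·A(Δt/3) − A(Δt)) / (27 − 1)
= (27·(-3.94303) − (-4.26653)) / 26
= -102.19528 / 26 = -3.93059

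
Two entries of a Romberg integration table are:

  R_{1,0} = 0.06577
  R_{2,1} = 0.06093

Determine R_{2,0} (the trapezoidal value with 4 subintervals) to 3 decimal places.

From R_{2,1} = (4·R_{2,0} − R_{1,0})/3, solve for R_{2,0}:
4·R_{2,0} = 3·0.06093 + 0.06577 = 0.24856
R_{2,0} = 0.06214

0.062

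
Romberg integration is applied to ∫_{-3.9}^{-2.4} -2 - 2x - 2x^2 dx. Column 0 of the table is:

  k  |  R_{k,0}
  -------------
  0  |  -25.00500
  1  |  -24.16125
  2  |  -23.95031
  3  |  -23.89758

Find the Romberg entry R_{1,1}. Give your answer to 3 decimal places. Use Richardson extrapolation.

R_{1,1} = -24.16125 + (-24.16125 − (-25.00500))/3 = -23.88000

-23.880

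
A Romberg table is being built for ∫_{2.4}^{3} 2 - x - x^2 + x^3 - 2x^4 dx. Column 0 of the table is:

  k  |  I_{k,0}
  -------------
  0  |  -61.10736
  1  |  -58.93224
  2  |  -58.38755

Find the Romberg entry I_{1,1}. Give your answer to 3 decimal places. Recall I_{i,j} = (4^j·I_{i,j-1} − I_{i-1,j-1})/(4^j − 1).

-58.207

Richardson extrapolation on the trapezoidal column (denominator 4−1=3):
I_{1,1} = -58.93224 + (-58.93224 − (-61.10736))/3 = -58.20720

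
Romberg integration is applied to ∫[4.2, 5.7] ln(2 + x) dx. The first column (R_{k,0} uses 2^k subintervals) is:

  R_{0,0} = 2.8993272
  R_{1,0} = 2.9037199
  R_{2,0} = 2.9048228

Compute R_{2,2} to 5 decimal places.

2.90519

R_{1,1} = 2.9037199 + (2.9037199 − 2.8993272)/3 = 2.9051841
R_{2,1} = 2.9048228 + (2.9048228 − 2.9037199)/3 = 2.9051904
R_{2,2} = (16·2.9051904 − 2.9051841) / 15 = 2.9051908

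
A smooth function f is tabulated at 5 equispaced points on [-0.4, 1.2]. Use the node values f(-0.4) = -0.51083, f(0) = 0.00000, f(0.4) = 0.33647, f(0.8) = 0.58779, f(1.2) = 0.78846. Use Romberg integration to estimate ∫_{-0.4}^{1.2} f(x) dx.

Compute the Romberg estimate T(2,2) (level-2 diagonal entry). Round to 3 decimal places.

0.441

T(0,0) (trapezoid, 1 panel, h=1.6000): 0.22210
T(1,0) (trapezoid, 2 panels, h=0.8000): 0.38023
T(2,0) (trapezoid, 4 panels, h=0.4000): 0.42523
T(1,1) = 0.38023 + (0.38023 − 0.22210)/3 = 0.43294
T(2,1) = 0.42523 + (0.42523 − 0.38023)/3 = 0.44023
T(2,2) = 0.44023 + (0.44023 − 0.43294)/15 = 0.44072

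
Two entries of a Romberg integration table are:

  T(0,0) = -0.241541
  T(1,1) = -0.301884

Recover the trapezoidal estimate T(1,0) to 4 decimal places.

-0.2868

From T(1,1) = (4·T(1,0) − T(0,0))/3, solve for T(1,0):
4·T(1,0) = 3·(-0.301884) + (-0.241541) = -1.147193
T(1,0) = -0.286798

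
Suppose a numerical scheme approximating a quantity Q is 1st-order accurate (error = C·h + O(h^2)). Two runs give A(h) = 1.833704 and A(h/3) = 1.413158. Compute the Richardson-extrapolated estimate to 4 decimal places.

1.2029

The leading error scales as h; refining by a factor of 3 reduces it by 3^1 = 3.
Extrapolated value = (3·A(h/3) − A(h)) / (3 − 1)
= (3·1.413158 − 1.833704) / 2
= 2.405770 / 2 = 1.202885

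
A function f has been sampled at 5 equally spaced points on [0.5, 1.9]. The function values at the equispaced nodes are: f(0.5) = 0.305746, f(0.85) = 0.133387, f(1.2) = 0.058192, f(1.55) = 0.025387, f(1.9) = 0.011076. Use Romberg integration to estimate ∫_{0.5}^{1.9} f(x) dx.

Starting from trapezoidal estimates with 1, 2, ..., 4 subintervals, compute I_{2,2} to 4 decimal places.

0.1244

I_{0,0} (trapezoid, 1 panel, h=1.4000): 0.221775
I_{1,0} (trapezoid, 2 panels, h=0.7000): 0.151622
I_{2,0} (trapezoid, 4 panels, h=0.3500): 0.131382
I_{1,1} = 0.151622 + (0.151622 − 0.221775)/3 = 0.128238
I_{2,1} = 0.131382 + (0.131382 − 0.151622)/3 = 0.124635
I_{2,2} = 0.124635 + (0.124635 − 0.128238)/15 = 0.124395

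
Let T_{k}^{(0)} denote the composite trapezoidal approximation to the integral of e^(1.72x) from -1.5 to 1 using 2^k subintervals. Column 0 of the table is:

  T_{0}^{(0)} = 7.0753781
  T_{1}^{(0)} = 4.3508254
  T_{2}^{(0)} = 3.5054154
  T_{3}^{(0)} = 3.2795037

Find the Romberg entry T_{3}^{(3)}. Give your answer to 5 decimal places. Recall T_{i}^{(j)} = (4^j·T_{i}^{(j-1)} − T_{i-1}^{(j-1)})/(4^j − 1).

T_{1}^{(1)} = (4·4.3508254 − 7.0753781) / 3 = 3.4426412
T_{2}^{(1)} = 3.5054154 + (3.5054154 − 4.3508254)/3 = 3.2236121
T_{3}^{(1)} = (4·3.2795037 − 3.5054154) / 3 = 3.2041998
T_{2}^{(2)} = (16·3.2236121 − 3.4426412) / 15 = 3.2090102
T_{3}^{(2)} = (16·3.2041998 − 3.2236121) / 15 = 3.2029056
T_{3}^{(3)} = 3.2029056 + (3.2029056 − 3.2090102)/63 = 3.2028087

3.20281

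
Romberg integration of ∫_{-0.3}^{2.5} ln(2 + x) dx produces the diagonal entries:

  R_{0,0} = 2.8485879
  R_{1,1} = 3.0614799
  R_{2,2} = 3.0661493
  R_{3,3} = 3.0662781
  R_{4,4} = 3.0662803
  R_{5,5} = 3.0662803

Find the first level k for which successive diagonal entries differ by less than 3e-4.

k = 3

|R_{1,1} − R_{0,0}| = 0.2128920 ≥ 3e-4
|R_{2,2} − R_{1,1}| = 0.0046694 ≥ 3e-4
|R_{3,3} − R_{2,2}| = 0.0001288 < 3e-4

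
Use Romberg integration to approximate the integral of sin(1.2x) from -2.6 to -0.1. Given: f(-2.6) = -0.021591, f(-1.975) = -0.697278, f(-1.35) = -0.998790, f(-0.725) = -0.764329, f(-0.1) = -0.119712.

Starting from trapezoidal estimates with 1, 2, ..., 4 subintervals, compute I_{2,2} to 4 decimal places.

-1.6596

I_{0,0} (trapezoid, 1 panel, h=2.5000): -0.176629
I_{1,0} (trapezoid, 2 panels, h=1.2500): -1.336802
I_{2,0} (trapezoid, 4 panels, h=0.6250): -1.581905
I_{1,1} = -1.336802 + (-1.336802 − (-0.176629))/3 = -1.723526
I_{2,1} = -1.581905 + (-1.581905 − (-1.336802))/3 = -1.663606
I_{2,2} = -1.663606 + (-1.663606 − (-1.723526))/15 = -1.659611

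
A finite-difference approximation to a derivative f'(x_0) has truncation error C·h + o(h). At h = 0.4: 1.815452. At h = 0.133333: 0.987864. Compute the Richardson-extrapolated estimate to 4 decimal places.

Extrapolated value = (3·A(h/3) − A(h)) / (3 − 1)
= (3·0.987864 − 1.815452) / 2
= 1.148140 / 2 = 0.574070

0.5741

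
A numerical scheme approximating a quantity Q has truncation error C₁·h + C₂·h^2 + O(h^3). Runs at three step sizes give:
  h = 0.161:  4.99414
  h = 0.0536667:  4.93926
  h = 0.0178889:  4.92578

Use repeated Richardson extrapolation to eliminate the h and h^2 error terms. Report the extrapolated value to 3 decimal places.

4.920

First eliminate the h term (factor 3^1 = 3):
  B₁ = (3·4.93926 − 4.99414)/2 = 4.91182
  B₂ = (3·4.92578 − 4.93926)/2 = 4.91904
Then eliminate the h^2 term (factor 3^2 = 9):
  (9·4.91904 − 4.91182)/8 = 4.91994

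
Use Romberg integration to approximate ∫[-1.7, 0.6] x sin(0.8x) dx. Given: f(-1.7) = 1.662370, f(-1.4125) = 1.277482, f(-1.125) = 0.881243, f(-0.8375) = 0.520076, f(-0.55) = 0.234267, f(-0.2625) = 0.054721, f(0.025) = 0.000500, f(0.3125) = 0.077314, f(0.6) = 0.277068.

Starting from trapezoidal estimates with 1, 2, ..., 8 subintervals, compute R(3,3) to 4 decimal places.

1.1396

R(0,0) (trapezoid, 1 panel, h=2.3000): 2.230354
R(1,0) (trapezoid, 2 panels, h=1.1500): 1.384584
R(2,0) (trapezoid, 4 panels, h=0.5750): 1.199294
R(3,0) (trapezoid, 8 panels, h=0.2875): 1.154405
R(1,1) = 1.384584 + (1.384584 − 2.230354)/3 = 1.102661
R(2,1) = 1.199294 + (1.199294 − 1.384584)/3 = 1.137531
R(3,1) = 1.154405 + (1.154405 − 1.199294)/3 = 1.139442
R(2,2) = 1.137531 + (1.137531 − 1.102661)/15 = 1.139856
R(3,2) = 1.139442 + (1.139442 − 1.137531)/15 = 1.139569
R(3,3) = 1.139569 + (1.139569 − 1.139856)/63 = 1.139564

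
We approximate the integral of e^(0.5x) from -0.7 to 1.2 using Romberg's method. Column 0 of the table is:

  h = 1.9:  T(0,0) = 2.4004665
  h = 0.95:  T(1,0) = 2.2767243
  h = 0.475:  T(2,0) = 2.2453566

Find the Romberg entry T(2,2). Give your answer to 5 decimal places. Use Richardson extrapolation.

Richardson extrapolation on the trapezoidal column (denominator 4−1=3):
T(1,1) = (4·2.2767243 − 2.4004665) / 3 = 2.2354769
T(2,1) = (4·2.2453566 − 2.2767243) / 3 = 2.2349007
T(2,2) = (16·2.2349007 − 2.2354769) / 15 = 2.2348623
(Column j=1 coincides with Simpson's rule on the same nodes.)

2.23486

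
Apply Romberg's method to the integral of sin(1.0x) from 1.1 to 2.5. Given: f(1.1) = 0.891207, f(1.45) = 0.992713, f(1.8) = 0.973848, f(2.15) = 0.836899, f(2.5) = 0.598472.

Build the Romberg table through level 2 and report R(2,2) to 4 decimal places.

R(0,0) (trapezoid, 1 panel, h=1.4000): 1.042775
R(1,0) (trapezoid, 2 panels, h=0.7000): 1.203081
R(2,0) (trapezoid, 4 panels, h=0.3500): 1.241905
R(1,1) = 1.203081 + (1.203081 − 1.042775)/3 = 1.256516
R(2,1) = 1.241905 + (1.241905 − 1.203081)/3 = 1.254846
R(2,2) = 1.254846 + (1.254846 − 1.256516)/15 = 1.254735

1.2547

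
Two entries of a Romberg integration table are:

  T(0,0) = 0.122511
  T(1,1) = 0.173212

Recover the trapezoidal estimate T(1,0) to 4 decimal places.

From T(1,1) = (4·T(1,0) − T(0,0))/3, solve for T(1,0):
4·T(1,0) = 3·0.173212 + 0.122511 = 0.642147
T(1,0) = 0.160537

0.1605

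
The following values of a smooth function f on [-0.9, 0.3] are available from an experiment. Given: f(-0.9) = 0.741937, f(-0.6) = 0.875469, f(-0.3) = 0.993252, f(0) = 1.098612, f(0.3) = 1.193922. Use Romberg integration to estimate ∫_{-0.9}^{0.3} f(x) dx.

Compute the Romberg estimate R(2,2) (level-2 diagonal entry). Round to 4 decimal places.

R(0,0) (trapezoid, 1 panel, h=1.2000): 1.161515
R(1,0) (trapezoid, 2 panels, h=0.6000): 1.176709
R(2,0) (trapezoid, 4 panels, h=0.3000): 1.180579
R(1,1) = 1.176709 + (1.176709 − 1.161515)/3 = 1.181774
R(2,1) = 1.180579 + (1.180579 − 1.176709)/3 = 1.181869
R(2,2) = 1.181869 + (1.181869 − 1.181774)/15 = 1.181875

1.1819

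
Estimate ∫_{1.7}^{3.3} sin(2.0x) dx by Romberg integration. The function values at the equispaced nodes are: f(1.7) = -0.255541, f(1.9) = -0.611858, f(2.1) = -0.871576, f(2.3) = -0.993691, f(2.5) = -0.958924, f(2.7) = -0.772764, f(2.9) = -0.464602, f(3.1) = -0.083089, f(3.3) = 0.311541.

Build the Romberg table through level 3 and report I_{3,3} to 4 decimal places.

-0.9585

I_{0,0} (trapezoid, 1 panel, h=1.6000): 0.044800
I_{1,0} (trapezoid, 2 panels, h=0.8000): -0.744739
I_{2,0} (trapezoid, 4 panels, h=0.4000): -0.906841
I_{3,0} (trapezoid, 8 panels, h=0.2000): -0.945701
I_{1,1} = -0.744739 + (-0.744739 − 0.044800)/3 = -1.007919
I_{2,1} = -0.906841 + (-0.906841 − (-0.744739))/3 = -0.960875
I_{3,1} = -0.945701 + (-0.945701 − (-0.906841))/3 = -0.958654
I_{2,2} = -0.960875 + (-0.960875 − (-1.007919))/15 = -0.957739
I_{3,2} = -0.958654 + (-0.958654 − (-0.960875))/15 = -0.958506
I_{3,3} = -0.958506 + (-0.958506 − (-0.957739))/63 = -0.958518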